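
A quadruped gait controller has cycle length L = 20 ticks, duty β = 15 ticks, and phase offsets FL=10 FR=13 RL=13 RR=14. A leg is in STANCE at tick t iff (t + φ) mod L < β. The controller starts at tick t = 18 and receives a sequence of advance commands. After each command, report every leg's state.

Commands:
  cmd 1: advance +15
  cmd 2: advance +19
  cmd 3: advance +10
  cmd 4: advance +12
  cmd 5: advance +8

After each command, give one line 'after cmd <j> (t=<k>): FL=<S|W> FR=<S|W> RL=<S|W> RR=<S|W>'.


after cmd 1 (t=33): FL=S FR=S RL=S RR=S
after cmd 2 (t=52): FL=S FR=S RL=S RR=S
after cmd 3 (t=62): FL=S FR=W RL=W RR=W
after cmd 4 (t=74): FL=S FR=S RL=S RR=S
after cmd 5 (t=82): FL=S FR=W RL=W RR=W

start t=18: FL=S FR=S RL=S RR=S
cmd 1: advance +15 → t=33, phase=(3,6,6,7) → FL=S FR=S RL=S RR=S
cmd 2: advance +19 → t=52, phase=(2,5,5,6) → FL=S FR=S RL=S RR=S
cmd 3: advance +10 → t=62, phase=(12,15,15,16) → FL=S FR=W RL=W RR=W
cmd 4: advance +12 → t=74, phase=(4,7,7,8) → FL=S FR=S RL=S RR=S
cmd 5: advance +8 → t=82, phase=(12,15,15,16) → FL=S FR=W RL=W RR=W


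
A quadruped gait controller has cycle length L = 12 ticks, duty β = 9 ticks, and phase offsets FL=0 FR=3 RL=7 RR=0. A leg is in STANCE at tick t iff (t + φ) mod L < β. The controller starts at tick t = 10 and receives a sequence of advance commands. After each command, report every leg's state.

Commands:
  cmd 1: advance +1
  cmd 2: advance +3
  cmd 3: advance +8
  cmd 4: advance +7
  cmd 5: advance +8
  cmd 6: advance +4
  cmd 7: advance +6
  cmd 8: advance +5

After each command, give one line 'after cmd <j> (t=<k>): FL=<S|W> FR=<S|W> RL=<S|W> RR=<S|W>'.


start t=10: FL=W FR=S RL=S RR=W
cmd 1: advance +1 → t=11, phase=(11,2,6,11) → FL=W FR=S RL=S RR=W
cmd 2: advance +3 → t=14, phase=(2,5,9,2) → FL=S FR=S RL=W RR=S
cmd 3: advance +8 → t=22, phase=(10,1,5,10) → FL=W FR=S RL=S RR=W
cmd 4: advance +7 → t=29, phase=(5,8,0,5) → FL=S FR=S RL=S RR=S
cmd 5: advance +8 → t=37, phase=(1,4,8,1) → FL=S FR=S RL=S RR=S
cmd 6: advance +4 → t=41, phase=(5,8,0,5) → FL=S FR=S RL=S RR=S
cmd 7: advance +6 → t=47, phase=(11,2,6,11) → FL=W FR=S RL=S RR=W
cmd 8: advance +5 → t=52, phase=(4,7,11,4) → FL=S FR=S RL=W RR=S

after cmd 1 (t=11): FL=W FR=S RL=S RR=W
after cmd 2 (t=14): FL=S FR=S RL=W RR=S
after cmd 3 (t=22): FL=W FR=S RL=S RR=W
after cmd 4 (t=29): FL=S FR=S RL=S RR=S
after cmd 5 (t=37): FL=S FR=S RL=S RR=S
after cmd 6 (t=41): FL=S FR=S RL=S RR=S
after cmd 7 (t=47): FL=W FR=S RL=S RR=W
after cmd 8 (t=52): FL=S FR=S RL=W RR=S


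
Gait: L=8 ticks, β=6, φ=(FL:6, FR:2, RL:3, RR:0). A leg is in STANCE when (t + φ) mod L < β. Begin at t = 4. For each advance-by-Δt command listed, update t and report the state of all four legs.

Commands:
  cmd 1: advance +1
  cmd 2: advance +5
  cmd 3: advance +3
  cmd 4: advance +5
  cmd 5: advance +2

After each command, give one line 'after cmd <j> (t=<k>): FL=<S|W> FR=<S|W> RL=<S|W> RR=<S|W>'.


start t=4: FL=S FR=W RL=W RR=S
cmd 1: advance +1 → t=5, phase=(3,7,0,5) → FL=S FR=W RL=S RR=S
cmd 2: advance +5 → t=10, phase=(0,4,5,2) → FL=S FR=S RL=S RR=S
cmd 3: advance +3 → t=13, phase=(3,7,0,5) → FL=S FR=W RL=S RR=S
cmd 4: advance +5 → t=18, phase=(0,4,5,2) → FL=S FR=S RL=S RR=S
cmd 5: advance +2 → t=20, phase=(2,6,7,4) → FL=S FR=W RL=W RR=S

after cmd 1 (t=5): FL=S FR=W RL=S RR=S
after cmd 2 (t=10): FL=S FR=S RL=S RR=S
after cmd 3 (t=13): FL=S FR=W RL=S RR=S
after cmd 4 (t=18): FL=S FR=S RL=S RR=S
after cmd 5 (t=20): FL=S FR=W RL=W RR=S


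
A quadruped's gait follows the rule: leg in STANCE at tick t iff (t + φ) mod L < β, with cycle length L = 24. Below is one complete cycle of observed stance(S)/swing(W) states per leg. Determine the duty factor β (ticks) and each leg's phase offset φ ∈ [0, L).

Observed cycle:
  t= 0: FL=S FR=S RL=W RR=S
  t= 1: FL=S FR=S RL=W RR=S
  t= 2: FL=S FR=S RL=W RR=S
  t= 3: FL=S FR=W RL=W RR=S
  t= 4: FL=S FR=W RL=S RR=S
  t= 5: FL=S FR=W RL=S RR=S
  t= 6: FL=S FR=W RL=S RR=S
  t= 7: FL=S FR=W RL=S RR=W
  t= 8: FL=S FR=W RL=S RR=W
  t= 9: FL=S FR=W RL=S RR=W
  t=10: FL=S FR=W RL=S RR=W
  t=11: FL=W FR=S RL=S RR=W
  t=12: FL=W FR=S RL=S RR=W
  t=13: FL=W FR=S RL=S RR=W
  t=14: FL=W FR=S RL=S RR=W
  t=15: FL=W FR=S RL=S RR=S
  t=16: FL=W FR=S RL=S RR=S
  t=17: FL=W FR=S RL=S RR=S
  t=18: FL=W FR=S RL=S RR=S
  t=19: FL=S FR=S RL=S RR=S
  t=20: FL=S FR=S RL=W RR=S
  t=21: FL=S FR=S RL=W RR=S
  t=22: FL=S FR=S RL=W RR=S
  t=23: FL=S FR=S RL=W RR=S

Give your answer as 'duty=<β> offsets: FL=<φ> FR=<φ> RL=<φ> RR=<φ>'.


duty=16 offsets: FL=5 FR=13 RL=20 RR=9

duty β = stance ticks per leg = 16
FL: stance ticks = 16; W→S at t=19 → φ=5
FR: stance ticks = 16; W→S at t=11 → φ=13
RL: stance ticks = 16; W→S at t=4 → φ=20
RR: stance ticks = 16; W→S at t=15 → φ=9


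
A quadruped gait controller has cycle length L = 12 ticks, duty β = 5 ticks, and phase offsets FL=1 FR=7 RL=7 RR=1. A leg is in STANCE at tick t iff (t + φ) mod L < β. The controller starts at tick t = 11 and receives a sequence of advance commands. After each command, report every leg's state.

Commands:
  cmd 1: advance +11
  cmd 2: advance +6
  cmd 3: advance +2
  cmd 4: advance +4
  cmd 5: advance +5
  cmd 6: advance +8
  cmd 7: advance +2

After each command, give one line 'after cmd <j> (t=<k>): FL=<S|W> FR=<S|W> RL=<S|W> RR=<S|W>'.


after cmd 1 (t=22): FL=W FR=W RL=W RR=W
after cmd 2 (t=28): FL=W FR=W RL=W RR=W
after cmd 3 (t=30): FL=W FR=S RL=S RR=W
after cmd 4 (t=34): FL=W FR=W RL=W RR=W
after cmd 5 (t=39): FL=S FR=W RL=W RR=S
after cmd 6 (t=47): FL=S FR=W RL=W RR=S
after cmd 7 (t=49): FL=S FR=W RL=W RR=S

start t=11: FL=S FR=W RL=W RR=S
cmd 1: advance +11 → t=22, phase=(11,5,5,11) → FL=W FR=W RL=W RR=W
cmd 2: advance +6 → t=28, phase=(5,11,11,5) → FL=W FR=W RL=W RR=W
cmd 3: advance +2 → t=30, phase=(7,1,1,7) → FL=W FR=S RL=S RR=W
cmd 4: advance +4 → t=34, phase=(11,5,5,11) → FL=W FR=W RL=W RR=W
cmd 5: advance +5 → t=39, phase=(4,10,10,4) → FL=S FR=W RL=W RR=S
cmd 6: advance +8 → t=47, phase=(0,6,6,0) → FL=S FR=W RL=W RR=S
cmd 7: advance +2 → t=49, phase=(2,8,8,2) → FL=S FR=W RL=W RR=S


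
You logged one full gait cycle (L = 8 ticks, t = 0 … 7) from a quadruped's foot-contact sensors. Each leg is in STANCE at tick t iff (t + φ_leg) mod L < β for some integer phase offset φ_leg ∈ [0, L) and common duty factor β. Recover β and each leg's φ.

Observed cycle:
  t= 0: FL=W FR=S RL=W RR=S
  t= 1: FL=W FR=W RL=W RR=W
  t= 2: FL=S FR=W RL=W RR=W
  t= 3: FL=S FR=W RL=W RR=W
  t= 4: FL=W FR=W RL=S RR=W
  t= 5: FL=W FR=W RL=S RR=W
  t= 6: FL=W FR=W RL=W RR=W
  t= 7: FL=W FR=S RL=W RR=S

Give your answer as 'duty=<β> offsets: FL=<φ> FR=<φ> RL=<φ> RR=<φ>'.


duty=2 offsets: FL=6 FR=1 RL=4 RR=1

duty β = stance ticks per leg = 2
FL: stance ticks = 2; W→S at t=2 → φ=6
FR: stance ticks = 2; W→S at t=7 → φ=1
RL: stance ticks = 2; W→S at t=4 → φ=4
RR: stance ticks = 2; W→S at t=7 → φ=1


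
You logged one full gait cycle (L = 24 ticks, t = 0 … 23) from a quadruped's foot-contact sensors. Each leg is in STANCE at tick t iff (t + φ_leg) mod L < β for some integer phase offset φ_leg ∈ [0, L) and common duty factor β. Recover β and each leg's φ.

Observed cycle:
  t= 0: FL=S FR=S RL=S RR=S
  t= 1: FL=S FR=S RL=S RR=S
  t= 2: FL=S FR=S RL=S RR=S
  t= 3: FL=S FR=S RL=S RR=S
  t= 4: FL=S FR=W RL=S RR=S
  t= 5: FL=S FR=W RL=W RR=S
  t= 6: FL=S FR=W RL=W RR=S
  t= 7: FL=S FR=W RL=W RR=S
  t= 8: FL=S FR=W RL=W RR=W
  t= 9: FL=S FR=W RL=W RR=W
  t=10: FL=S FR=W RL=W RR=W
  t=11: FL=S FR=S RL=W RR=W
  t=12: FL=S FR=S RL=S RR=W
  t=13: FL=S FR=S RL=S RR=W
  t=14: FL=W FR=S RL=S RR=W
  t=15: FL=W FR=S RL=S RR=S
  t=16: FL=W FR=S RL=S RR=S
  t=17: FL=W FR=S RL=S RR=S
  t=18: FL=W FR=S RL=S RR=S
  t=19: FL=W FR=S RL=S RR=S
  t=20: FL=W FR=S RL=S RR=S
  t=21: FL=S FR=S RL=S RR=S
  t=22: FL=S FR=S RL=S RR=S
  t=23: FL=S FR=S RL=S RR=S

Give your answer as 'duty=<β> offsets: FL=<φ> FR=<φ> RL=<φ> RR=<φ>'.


duty=17 offsets: FL=3 FR=13 RL=12 RR=9

duty β = stance ticks per leg = 17
FL: stance ticks = 17; W→S at t=21 → φ=3
FR: stance ticks = 17; W→S at t=11 → φ=13
RL: stance ticks = 17; W→S at t=12 → φ=12
RR: stance ticks = 17; W→S at t=15 → φ=9


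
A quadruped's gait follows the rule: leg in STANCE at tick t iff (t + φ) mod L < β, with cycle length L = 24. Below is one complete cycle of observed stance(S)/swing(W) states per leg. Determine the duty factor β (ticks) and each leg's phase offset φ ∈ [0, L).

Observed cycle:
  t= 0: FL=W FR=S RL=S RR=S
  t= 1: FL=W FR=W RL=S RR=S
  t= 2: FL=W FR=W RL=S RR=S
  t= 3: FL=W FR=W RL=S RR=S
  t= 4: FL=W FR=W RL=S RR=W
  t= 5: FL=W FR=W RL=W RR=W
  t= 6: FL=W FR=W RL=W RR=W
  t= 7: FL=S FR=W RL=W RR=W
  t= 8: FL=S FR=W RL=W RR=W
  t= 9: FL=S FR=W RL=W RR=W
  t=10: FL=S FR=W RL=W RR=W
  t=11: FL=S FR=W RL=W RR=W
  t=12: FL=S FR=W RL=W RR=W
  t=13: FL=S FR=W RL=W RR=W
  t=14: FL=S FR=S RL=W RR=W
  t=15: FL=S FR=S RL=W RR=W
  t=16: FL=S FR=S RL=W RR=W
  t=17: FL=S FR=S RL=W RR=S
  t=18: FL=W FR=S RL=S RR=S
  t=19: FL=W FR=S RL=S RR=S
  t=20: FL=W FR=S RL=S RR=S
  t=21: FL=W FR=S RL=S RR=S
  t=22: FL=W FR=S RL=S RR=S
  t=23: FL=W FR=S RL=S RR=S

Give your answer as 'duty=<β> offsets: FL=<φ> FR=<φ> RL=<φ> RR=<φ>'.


duty=11 offsets: FL=17 FR=10 RL=6 RR=7

duty β = stance ticks per leg = 11
FL: stance ticks = 11; W→S at t=7 → φ=17
FR: stance ticks = 11; W→S at t=14 → φ=10
RL: stance ticks = 11; W→S at t=18 → φ=6
RR: stance ticks = 11; W→S at t=17 → φ=7


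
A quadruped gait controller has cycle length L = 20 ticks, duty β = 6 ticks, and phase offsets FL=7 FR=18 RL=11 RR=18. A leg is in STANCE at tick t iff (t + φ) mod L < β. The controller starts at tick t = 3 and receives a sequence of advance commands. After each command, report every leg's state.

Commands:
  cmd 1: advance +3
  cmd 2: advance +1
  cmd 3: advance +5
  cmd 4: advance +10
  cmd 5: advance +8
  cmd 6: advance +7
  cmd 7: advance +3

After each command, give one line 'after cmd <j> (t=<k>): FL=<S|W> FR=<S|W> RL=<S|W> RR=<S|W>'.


after cmd 1 (t=6): FL=W FR=S RL=W RR=S
after cmd 2 (t=7): FL=W FR=S RL=W RR=S
after cmd 3 (t=12): FL=W FR=W RL=S RR=W
after cmd 4 (t=22): FL=W FR=S RL=W RR=S
after cmd 5 (t=30): FL=W FR=W RL=S RR=W
after cmd 6 (t=37): FL=S FR=W RL=W RR=W
after cmd 7 (t=40): FL=W FR=W RL=W RR=W

start t=3: FL=W FR=S RL=W RR=S
cmd 1: advance +3 → t=6, phase=(13,4,17,4) → FL=W FR=S RL=W RR=S
cmd 2: advance +1 → t=7, phase=(14,5,18,5) → FL=W FR=S RL=W RR=S
cmd 3: advance +5 → t=12, phase=(19,10,3,10) → FL=W FR=W RL=S RR=W
cmd 4: advance +10 → t=22, phase=(9,0,13,0) → FL=W FR=S RL=W RR=S
cmd 5: advance +8 → t=30, phase=(17,8,1,8) → FL=W FR=W RL=S RR=W
cmd 6: advance +7 → t=37, phase=(4,15,8,15) → FL=S FR=W RL=W RR=W
cmd 7: advance +3 → t=40, phase=(7,18,11,18) → FL=W FR=W RL=W RR=W


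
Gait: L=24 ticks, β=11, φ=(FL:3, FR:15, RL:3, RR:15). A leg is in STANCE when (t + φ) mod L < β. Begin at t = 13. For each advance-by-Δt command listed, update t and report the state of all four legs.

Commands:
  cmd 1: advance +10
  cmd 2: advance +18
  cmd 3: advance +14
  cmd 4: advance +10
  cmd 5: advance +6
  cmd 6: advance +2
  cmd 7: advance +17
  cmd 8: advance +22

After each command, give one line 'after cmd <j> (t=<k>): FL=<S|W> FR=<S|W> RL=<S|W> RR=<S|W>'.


after cmd 1 (t=23): FL=S FR=W RL=S RR=W
after cmd 2 (t=41): FL=W FR=S RL=W RR=S
after cmd 3 (t=55): FL=S FR=W RL=S RR=W
after cmd 4 (t=65): FL=W FR=S RL=W RR=S
after cmd 5 (t=71): FL=S FR=W RL=S RR=W
after cmd 6 (t=73): FL=S FR=W RL=S RR=W
after cmd 7 (t=90): FL=W FR=S RL=W RR=S
after cmd 8 (t=112): FL=W FR=S RL=W RR=S

start t=13: FL=W FR=S RL=W RR=S
cmd 1: advance +10 → t=23, phase=(2,14,2,14) → FL=S FR=W RL=S RR=W
cmd 2: advance +18 → t=41, phase=(20,8,20,8) → FL=W FR=S RL=W RR=S
cmd 3: advance +14 → t=55, phase=(10,22,10,22) → FL=S FR=W RL=S RR=W
cmd 4: advance +10 → t=65, phase=(20,8,20,8) → FL=W FR=S RL=W RR=S
cmd 5: advance +6 → t=71, phase=(2,14,2,14) → FL=S FR=W RL=S RR=W
cmd 6: advance +2 → t=73, phase=(4,16,4,16) → FL=S FR=W RL=S RR=W
cmd 7: advance +17 → t=90, phase=(21,9,21,9) → FL=W FR=S RL=W RR=S
cmd 8: advance +22 → t=112, phase=(19,7,19,7) → FL=W FR=S RL=W RR=S


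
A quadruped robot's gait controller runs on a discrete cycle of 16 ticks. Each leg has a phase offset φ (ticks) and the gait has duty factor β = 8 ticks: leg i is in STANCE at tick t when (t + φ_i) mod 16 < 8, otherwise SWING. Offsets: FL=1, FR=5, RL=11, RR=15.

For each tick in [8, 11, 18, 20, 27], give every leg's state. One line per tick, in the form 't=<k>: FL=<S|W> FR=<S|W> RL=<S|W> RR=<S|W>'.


t=8: FL=W FR=W RL=S RR=S
t=11: FL=W FR=S RL=S RR=W
t=18: FL=S FR=S RL=W RR=S
t=20: FL=S FR=W RL=W RR=S
t=27: FL=W FR=S RL=S RR=W

t=8: phase=(9,13,3,7) vs β=8 → FL=W FR=W RL=S RR=S
t=11: phase=(12,0,6,10) vs β=8 → FL=W FR=S RL=S RR=W
t=18: phase=(3,7,13,1) vs β=8 → FL=S FR=S RL=W RR=S
t=20: phase=(5,9,15,3) vs β=8 → FL=S FR=W RL=W RR=S
t=27: phase=(12,0,6,10) vs β=8 → FL=W FR=S RL=S RR=W


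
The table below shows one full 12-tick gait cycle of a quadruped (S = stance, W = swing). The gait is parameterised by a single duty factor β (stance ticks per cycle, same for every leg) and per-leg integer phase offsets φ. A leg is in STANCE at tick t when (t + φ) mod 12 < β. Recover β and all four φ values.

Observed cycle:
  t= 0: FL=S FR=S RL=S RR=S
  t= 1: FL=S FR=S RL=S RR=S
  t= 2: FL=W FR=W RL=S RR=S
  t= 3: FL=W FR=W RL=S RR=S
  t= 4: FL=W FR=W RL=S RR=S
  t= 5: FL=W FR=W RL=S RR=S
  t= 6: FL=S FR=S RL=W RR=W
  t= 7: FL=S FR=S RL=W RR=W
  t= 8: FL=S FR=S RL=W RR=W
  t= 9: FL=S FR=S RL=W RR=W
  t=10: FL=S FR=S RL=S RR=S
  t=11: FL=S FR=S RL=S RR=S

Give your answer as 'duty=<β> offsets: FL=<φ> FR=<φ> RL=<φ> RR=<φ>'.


duty=8 offsets: FL=6 FR=6 RL=2 RR=2

duty β = stance ticks per leg = 8
FL: stance ticks = 8; W→S at t=6 → φ=6
FR: stance ticks = 8; W→S at t=6 → φ=6
RL: stance ticks = 8; W→S at t=10 → φ=2
RR: stance ticks = 8; W→S at t=10 → φ=2


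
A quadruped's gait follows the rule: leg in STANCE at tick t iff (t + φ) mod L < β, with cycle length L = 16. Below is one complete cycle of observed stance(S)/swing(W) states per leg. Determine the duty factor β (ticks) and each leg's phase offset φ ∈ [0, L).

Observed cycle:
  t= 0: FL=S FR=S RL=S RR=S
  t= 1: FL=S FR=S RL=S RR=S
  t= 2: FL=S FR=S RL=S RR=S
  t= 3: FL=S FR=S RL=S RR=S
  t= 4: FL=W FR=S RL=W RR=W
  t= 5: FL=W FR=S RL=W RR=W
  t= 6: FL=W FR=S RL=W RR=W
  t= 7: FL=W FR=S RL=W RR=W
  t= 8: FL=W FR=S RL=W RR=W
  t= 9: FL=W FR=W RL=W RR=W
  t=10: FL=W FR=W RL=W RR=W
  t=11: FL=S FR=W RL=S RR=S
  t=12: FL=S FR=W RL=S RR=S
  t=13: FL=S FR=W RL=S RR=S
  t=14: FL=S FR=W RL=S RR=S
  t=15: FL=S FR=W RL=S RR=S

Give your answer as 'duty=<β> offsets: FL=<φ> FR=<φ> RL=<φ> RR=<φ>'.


duty=9 offsets: FL=5 FR=0 RL=5 RR=5

duty β = stance ticks per leg = 9
FL: stance ticks = 9; W→S at t=11 → φ=5
FR: stance ticks = 9; W→S at t=0 → φ=0
RL: stance ticks = 9; W→S at t=11 → φ=5
RR: stance ticks = 9; W→S at t=11 → φ=5


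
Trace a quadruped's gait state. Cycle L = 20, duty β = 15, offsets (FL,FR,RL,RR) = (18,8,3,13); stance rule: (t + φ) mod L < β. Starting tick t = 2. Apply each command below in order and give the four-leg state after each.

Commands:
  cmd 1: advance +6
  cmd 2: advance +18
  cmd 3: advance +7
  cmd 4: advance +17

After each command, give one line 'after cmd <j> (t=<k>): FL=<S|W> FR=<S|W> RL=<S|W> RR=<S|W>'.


start t=2: FL=S FR=S RL=S RR=W
cmd 1: advance +6 → t=8, phase=(6,16,11,1) → FL=S FR=W RL=S RR=S
cmd 2: advance +18 → t=26, phase=(4,14,9,19) → FL=S FR=S RL=S RR=W
cmd 3: advance +7 → t=33, phase=(11,1,16,6) → FL=S FR=S RL=W RR=S
cmd 4: advance +17 → t=50, phase=(8,18,13,3) → FL=S FR=W RL=S RR=S

after cmd 1 (t=8): FL=S FR=W RL=S RR=S
after cmd 2 (t=26): FL=S FR=S RL=S RR=W
after cmd 3 (t=33): FL=S FR=S RL=W RR=S
after cmd 4 (t=50): FL=S FR=W RL=S RR=S


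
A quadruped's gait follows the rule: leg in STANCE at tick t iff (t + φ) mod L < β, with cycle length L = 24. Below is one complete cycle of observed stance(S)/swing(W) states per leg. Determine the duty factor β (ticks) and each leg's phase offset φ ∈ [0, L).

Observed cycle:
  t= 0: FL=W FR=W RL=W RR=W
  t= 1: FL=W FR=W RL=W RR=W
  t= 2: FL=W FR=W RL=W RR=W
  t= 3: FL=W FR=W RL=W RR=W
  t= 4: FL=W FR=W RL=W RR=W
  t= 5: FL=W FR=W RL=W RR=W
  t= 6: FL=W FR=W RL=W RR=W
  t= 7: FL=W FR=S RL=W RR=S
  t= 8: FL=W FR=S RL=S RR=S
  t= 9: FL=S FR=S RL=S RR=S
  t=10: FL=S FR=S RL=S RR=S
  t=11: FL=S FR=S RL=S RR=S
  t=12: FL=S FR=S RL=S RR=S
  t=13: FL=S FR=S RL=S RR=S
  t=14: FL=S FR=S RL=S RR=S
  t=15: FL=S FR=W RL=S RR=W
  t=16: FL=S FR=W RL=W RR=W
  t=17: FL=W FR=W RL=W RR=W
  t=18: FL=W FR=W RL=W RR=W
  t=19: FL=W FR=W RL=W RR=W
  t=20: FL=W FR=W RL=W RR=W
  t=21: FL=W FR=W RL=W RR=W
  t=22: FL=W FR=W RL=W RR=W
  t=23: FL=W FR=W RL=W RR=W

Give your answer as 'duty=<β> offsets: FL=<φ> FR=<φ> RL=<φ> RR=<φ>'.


duty=8 offsets: FL=15 FR=17 RL=16 RR=17

duty β = stance ticks per leg = 8
FL: stance ticks = 8; W→S at t=9 → φ=15
FR: stance ticks = 8; W→S at t=7 → φ=17
RL: stance ticks = 8; W→S at t=8 → φ=16
RR: stance ticks = 8; W→S at t=7 → φ=17


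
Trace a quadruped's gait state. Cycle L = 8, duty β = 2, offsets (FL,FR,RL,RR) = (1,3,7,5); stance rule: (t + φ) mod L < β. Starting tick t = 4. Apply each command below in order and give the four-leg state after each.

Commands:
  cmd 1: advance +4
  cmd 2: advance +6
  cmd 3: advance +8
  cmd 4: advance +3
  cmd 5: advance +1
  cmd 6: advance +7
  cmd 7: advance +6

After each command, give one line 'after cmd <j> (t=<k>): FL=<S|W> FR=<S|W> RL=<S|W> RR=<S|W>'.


after cmd 1 (t=8): FL=S FR=W RL=W RR=W
after cmd 2 (t=14): FL=W FR=S RL=W RR=W
after cmd 3 (t=22): FL=W FR=S RL=W RR=W
after cmd 4 (t=25): FL=W FR=W RL=S RR=W
after cmd 5 (t=26): FL=W FR=W RL=S RR=W
after cmd 6 (t=33): FL=W FR=W RL=S RR=W
after cmd 7 (t=39): FL=S FR=W RL=W RR=W

start t=4: FL=W FR=W RL=W RR=S
cmd 1: advance +4 → t=8, phase=(1,3,7,5) → FL=S FR=W RL=W RR=W
cmd 2: advance +6 → t=14, phase=(7,1,5,3) → FL=W FR=S RL=W RR=W
cmd 3: advance +8 → t=22, phase=(7,1,5,3) → FL=W FR=S RL=W RR=W
cmd 4: advance +3 → t=25, phase=(2,4,0,6) → FL=W FR=W RL=S RR=W
cmd 5: advance +1 → t=26, phase=(3,5,1,7) → FL=W FR=W RL=S RR=W
cmd 6: advance +7 → t=33, phase=(2,4,0,6) → FL=W FR=W RL=S RR=W
cmd 7: advance +6 → t=39, phase=(0,2,6,4) → FL=S FR=W RL=W RR=W


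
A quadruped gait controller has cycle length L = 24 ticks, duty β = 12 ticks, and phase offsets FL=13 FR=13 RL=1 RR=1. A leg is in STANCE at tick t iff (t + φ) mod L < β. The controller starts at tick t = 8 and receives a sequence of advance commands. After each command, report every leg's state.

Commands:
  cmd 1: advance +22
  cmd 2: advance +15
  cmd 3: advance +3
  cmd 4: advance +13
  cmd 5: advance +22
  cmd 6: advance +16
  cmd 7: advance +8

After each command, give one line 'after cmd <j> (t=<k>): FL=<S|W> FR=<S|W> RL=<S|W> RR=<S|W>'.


start t=8: FL=W FR=W RL=S RR=S
cmd 1: advance +22 → t=30, phase=(19,19,7,7) → FL=W FR=W RL=S RR=S
cmd 2: advance +15 → t=45, phase=(10,10,22,22) → FL=S FR=S RL=W RR=W
cmd 3: advance +3 → t=48, phase=(13,13,1,1) → FL=W FR=W RL=S RR=S
cmd 4: advance +13 → t=61, phase=(2,2,14,14) → FL=S FR=S RL=W RR=W
cmd 5: advance +22 → t=83, phase=(0,0,12,12) → FL=S FR=S RL=W RR=W
cmd 6: advance +16 → t=99, phase=(16,16,4,4) → FL=W FR=W RL=S RR=S
cmd 7: advance +8 → t=107, phase=(0,0,12,12) → FL=S FR=S RL=W RR=W

after cmd 1 (t=30): FL=W FR=W RL=S RR=S
after cmd 2 (t=45): FL=S FR=S RL=W RR=W
after cmd 3 (t=48): FL=W FR=W RL=S RR=S
after cmd 4 (t=61): FL=S FR=S RL=W RR=W
after cmd 5 (t=83): FL=S FR=S RL=W RR=W
after cmd 6 (t=99): FL=W FR=W RL=S RR=S
after cmd 7 (t=107): FL=S FR=S RL=W RR=W


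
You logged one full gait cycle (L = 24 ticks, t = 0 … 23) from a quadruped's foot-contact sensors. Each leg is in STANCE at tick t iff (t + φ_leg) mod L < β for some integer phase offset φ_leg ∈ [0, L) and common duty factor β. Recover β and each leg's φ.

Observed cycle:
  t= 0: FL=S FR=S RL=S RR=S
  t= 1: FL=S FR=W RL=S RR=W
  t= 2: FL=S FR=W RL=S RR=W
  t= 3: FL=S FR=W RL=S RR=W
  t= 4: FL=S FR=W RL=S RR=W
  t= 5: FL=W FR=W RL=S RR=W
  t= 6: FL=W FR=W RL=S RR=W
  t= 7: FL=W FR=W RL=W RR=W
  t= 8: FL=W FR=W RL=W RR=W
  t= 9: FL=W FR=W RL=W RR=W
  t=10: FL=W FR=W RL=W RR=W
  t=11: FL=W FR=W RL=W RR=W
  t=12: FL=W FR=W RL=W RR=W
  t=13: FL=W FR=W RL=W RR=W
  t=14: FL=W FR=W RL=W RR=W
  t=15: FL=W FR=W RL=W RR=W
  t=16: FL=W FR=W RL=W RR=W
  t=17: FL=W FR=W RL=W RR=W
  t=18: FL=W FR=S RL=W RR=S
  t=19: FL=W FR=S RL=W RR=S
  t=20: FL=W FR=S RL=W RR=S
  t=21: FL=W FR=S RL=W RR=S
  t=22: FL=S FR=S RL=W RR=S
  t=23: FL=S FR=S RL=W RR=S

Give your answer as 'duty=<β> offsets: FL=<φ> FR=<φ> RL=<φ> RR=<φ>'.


duty=7 offsets: FL=2 FR=6 RL=0 RR=6

duty β = stance ticks per leg = 7
FL: stance ticks = 7; W→S at t=22 → φ=2
FR: stance ticks = 7; W→S at t=18 → φ=6
RL: stance ticks = 7; W→S at t=0 → φ=0
RR: stance ticks = 7; W→S at t=18 → φ=6


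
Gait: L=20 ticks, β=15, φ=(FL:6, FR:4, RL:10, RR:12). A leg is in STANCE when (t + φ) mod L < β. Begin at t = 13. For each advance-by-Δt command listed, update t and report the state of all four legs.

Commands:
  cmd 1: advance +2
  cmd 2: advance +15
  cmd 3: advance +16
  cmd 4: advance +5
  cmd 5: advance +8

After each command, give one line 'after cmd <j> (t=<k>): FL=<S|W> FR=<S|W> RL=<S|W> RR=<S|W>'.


start t=13: FL=W FR=W RL=S RR=S
cmd 1: advance +2 → t=15, phase=(1,19,5,7) → FL=S FR=W RL=S RR=S
cmd 2: advance +15 → t=30, phase=(16,14,0,2) → FL=W FR=S RL=S RR=S
cmd 3: advance +16 → t=46, phase=(12,10,16,18) → FL=S FR=S RL=W RR=W
cmd 4: advance +5 → t=51, phase=(17,15,1,3) → FL=W FR=W RL=S RR=S
cmd 5: advance +8 → t=59, phase=(5,3,9,11) → FL=S FR=S RL=S RR=S

after cmd 1 (t=15): FL=S FR=W RL=S RR=S
after cmd 2 (t=30): FL=W FR=S RL=S RR=S
after cmd 3 (t=46): FL=S FR=S RL=W RR=W
after cmd 4 (t=51): FL=W FR=W RL=S RR=S
after cmd 5 (t=59): FL=S FR=S RL=S RR=S


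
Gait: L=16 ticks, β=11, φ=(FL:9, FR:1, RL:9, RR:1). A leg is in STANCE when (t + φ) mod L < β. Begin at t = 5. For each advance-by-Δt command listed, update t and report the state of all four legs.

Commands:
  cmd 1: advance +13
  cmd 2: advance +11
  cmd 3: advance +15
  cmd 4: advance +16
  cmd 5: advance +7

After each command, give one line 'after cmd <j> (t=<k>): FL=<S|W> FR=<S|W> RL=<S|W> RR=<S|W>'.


after cmd 1 (t=18): FL=W FR=S RL=W RR=S
after cmd 2 (t=29): FL=S FR=W RL=S RR=W
after cmd 3 (t=44): FL=S FR=W RL=S RR=W
after cmd 4 (t=60): FL=S FR=W RL=S RR=W
after cmd 5 (t=67): FL=W FR=S RL=W RR=S

start t=5: FL=W FR=S RL=W RR=S
cmd 1: advance +13 → t=18, phase=(11,3,11,3) → FL=W FR=S RL=W RR=S
cmd 2: advance +11 → t=29, phase=(6,14,6,14) → FL=S FR=W RL=S RR=W
cmd 3: advance +15 → t=44, phase=(5,13,5,13) → FL=S FR=W RL=S RR=W
cmd 4: advance +16 → t=60, phase=(5,13,5,13) → FL=S FR=W RL=S RR=W
cmd 5: advance +7 → t=67, phase=(12,4,12,4) → FL=W FR=S RL=W RR=S


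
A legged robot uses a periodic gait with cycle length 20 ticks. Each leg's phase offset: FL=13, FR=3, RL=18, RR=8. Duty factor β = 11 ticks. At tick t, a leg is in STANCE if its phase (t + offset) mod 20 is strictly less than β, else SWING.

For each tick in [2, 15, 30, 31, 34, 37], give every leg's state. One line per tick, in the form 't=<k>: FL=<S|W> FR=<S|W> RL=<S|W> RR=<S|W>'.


t=2: FL=W FR=S RL=S RR=S
t=15: FL=S FR=W RL=W RR=S
t=30: FL=S FR=W RL=S RR=W
t=31: FL=S FR=W RL=S RR=W
t=34: FL=S FR=W RL=W RR=S
t=37: FL=S FR=S RL=W RR=S

t=2: phase=(15,5,0,10) vs β=11 → FL=W FR=S RL=S RR=S
t=15: phase=(8,18,13,3) vs β=11 → FL=S FR=W RL=W RR=S
t=30: phase=(3,13,8,18) vs β=11 → FL=S FR=W RL=S RR=W
t=31: phase=(4,14,9,19) vs β=11 → FL=S FR=W RL=S RR=W
t=34: phase=(7,17,12,2) vs β=11 → FL=S FR=W RL=W RR=S
t=37: phase=(10,0,15,5) vs β=11 → FL=S FR=S RL=W RR=S


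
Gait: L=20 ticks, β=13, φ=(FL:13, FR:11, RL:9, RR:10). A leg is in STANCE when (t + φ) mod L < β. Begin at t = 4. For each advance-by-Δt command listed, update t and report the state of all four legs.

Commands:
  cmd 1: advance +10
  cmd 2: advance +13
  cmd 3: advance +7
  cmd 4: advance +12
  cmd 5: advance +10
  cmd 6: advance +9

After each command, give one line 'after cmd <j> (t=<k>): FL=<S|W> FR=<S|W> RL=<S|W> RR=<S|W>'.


after cmd 1 (t=14): FL=S FR=S RL=S RR=S
after cmd 2 (t=27): FL=S FR=W RL=W RR=W
after cmd 3 (t=34): FL=S FR=S RL=S RR=S
after cmd 4 (t=46): FL=W FR=W RL=W RR=W
after cmd 5 (t=56): FL=S FR=S RL=S RR=S
after cmd 6 (t=65): FL=W FR=W RL=W RR=W

start t=4: FL=W FR=W RL=W RR=W
cmd 1: advance +10 → t=14, phase=(7,5,3,4) → FL=S FR=S RL=S RR=S
cmd 2: advance +13 → t=27, phase=(0,18,16,17) → FL=S FR=W RL=W RR=W
cmd 3: advance +7 → t=34, phase=(7,5,3,4) → FL=S FR=S RL=S RR=S
cmd 4: advance +12 → t=46, phase=(19,17,15,16) → FL=W FR=W RL=W RR=W
cmd 5: advance +10 → t=56, phase=(9,7,5,6) → FL=S FR=S RL=S RR=S
cmd 6: advance +9 → t=65, phase=(18,16,14,15) → FL=W FR=W RL=W RR=W


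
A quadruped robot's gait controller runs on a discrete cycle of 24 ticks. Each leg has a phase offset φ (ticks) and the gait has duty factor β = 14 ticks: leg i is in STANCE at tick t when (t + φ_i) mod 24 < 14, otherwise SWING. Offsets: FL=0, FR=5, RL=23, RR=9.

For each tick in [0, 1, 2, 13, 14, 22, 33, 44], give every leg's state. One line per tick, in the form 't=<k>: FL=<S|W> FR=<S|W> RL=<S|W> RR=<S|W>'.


t=0: FL=S FR=S RL=W RR=S
t=1: FL=S FR=S RL=S RR=S
t=2: FL=S FR=S RL=S RR=S
t=13: FL=S FR=W RL=S RR=W
t=14: FL=W FR=W RL=S RR=W
t=22: FL=W FR=S RL=W RR=S
t=33: FL=S FR=W RL=S RR=W
t=44: FL=W FR=S RL=W RR=S

t=0: phase=(0,5,23,9) vs β=14 → FL=S FR=S RL=W RR=S
t=1: phase=(1,6,0,10) vs β=14 → FL=S FR=S RL=S RR=S
t=2: phase=(2,7,1,11) vs β=14 → FL=S FR=S RL=S RR=S
t=13: phase=(13,18,12,22) vs β=14 → FL=S FR=W RL=S RR=W
t=14: phase=(14,19,13,23) vs β=14 → FL=W FR=W RL=S RR=W
t=22: phase=(22,3,21,7) vs β=14 → FL=W FR=S RL=W RR=S
t=33: phase=(9,14,8,18) vs β=14 → FL=S FR=W RL=S RR=W
t=44: phase=(20,1,19,5) vs β=14 → FL=W FR=S RL=W RR=S


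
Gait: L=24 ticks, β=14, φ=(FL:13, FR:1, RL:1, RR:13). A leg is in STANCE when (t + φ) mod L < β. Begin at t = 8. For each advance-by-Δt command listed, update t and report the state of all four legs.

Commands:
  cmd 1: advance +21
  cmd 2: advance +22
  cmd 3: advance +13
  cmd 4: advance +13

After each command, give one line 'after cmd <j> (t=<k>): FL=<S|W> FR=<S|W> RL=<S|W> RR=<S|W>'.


start t=8: FL=W FR=S RL=S RR=W
cmd 1: advance +21 → t=29, phase=(18,6,6,18) → FL=W FR=S RL=S RR=W
cmd 2: advance +22 → t=51, phase=(16,4,4,16) → FL=W FR=S RL=S RR=W
cmd 3: advance +13 → t=64, phase=(5,17,17,5) → FL=S FR=W RL=W RR=S
cmd 4: advance +13 → t=77, phase=(18,6,6,18) → FL=W FR=S RL=S RR=W

after cmd 1 (t=29): FL=W FR=S RL=S RR=W
after cmd 2 (t=51): FL=W FR=S RL=S RR=W
after cmd 3 (t=64): FL=S FR=W RL=W RR=S
after cmd 4 (t=77): FL=W FR=S RL=S RR=W


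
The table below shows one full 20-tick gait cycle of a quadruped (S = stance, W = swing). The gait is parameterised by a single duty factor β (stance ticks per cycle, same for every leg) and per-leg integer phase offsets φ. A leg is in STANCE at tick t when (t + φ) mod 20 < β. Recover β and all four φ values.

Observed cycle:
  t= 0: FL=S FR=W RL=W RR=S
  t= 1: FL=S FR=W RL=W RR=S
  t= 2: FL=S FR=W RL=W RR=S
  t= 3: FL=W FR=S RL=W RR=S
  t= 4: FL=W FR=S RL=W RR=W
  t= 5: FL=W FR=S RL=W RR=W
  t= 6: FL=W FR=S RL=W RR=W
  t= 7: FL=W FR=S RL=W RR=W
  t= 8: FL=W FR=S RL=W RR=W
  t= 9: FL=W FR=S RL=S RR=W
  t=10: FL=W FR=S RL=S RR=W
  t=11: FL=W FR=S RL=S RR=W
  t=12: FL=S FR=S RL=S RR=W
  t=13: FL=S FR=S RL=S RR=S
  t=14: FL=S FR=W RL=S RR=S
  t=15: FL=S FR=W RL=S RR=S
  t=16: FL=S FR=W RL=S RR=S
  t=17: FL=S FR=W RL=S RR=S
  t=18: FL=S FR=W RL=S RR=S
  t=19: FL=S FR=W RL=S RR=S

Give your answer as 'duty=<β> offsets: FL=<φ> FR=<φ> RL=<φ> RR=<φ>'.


duty β = stance ticks per leg = 11
FL: stance ticks = 11; W→S at t=12 → φ=8
FR: stance ticks = 11; W→S at t=3 → φ=17
RL: stance ticks = 11; W→S at t=9 → φ=11
RR: stance ticks = 11; W→S at t=13 → φ=7

duty=11 offsets: FL=8 FR=17 RL=11 RR=7


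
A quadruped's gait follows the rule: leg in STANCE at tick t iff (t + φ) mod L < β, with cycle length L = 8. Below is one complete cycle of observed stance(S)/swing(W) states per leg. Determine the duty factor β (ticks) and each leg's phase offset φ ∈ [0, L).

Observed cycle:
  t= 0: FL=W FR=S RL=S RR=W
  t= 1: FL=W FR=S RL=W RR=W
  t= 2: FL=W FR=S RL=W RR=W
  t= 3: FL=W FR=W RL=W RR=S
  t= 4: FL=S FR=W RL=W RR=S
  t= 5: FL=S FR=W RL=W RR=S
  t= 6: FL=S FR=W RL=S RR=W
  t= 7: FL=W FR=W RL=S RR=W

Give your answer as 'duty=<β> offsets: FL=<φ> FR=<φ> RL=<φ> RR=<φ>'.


duty=3 offsets: FL=4 FR=0 RL=2 RR=5

duty β = stance ticks per leg = 3
FL: stance ticks = 3; W→S at t=4 → φ=4
FR: stance ticks = 3; W→S at t=0 → φ=0
RL: stance ticks = 3; W→S at t=6 → φ=2
RR: stance ticks = 3; W→S at t=3 → φ=5


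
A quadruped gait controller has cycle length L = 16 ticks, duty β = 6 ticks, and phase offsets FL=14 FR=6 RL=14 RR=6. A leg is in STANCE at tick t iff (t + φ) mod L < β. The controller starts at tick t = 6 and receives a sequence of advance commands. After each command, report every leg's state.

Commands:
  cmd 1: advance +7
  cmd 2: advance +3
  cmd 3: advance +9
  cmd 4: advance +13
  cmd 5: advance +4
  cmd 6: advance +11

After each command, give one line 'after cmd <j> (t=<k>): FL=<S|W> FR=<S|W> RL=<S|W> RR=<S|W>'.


after cmd 1 (t=13): FL=W FR=S RL=W RR=S
after cmd 2 (t=16): FL=W FR=W RL=W RR=W
after cmd 3 (t=25): FL=W FR=W RL=W RR=W
after cmd 4 (t=38): FL=S FR=W RL=S RR=W
after cmd 5 (t=42): FL=W FR=S RL=W RR=S
after cmd 6 (t=53): FL=S FR=W RL=S RR=W

start t=6: FL=S FR=W RL=S RR=W
cmd 1: advance +7 → t=13, phase=(11,3,11,3) → FL=W FR=S RL=W RR=S
cmd 2: advance +3 → t=16, phase=(14,6,14,6) → FL=W FR=W RL=W RR=W
cmd 3: advance +9 → t=25, phase=(7,15,7,15) → FL=W FR=W RL=W RR=W
cmd 4: advance +13 → t=38, phase=(4,12,4,12) → FL=S FR=W RL=S RR=W
cmd 5: advance +4 → t=42, phase=(8,0,8,0) → FL=W FR=S RL=W RR=S
cmd 6: advance +11 → t=53, phase=(3,11,3,11) → FL=S FR=W RL=S RR=W


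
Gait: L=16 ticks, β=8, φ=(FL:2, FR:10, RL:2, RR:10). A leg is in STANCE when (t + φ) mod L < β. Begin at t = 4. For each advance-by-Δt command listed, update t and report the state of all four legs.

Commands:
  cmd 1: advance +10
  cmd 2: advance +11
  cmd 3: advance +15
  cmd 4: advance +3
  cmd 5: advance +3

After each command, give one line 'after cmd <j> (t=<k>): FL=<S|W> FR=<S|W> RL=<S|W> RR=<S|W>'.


start t=4: FL=S FR=W RL=S RR=W
cmd 1: advance +10 → t=14, phase=(0,8,0,8) → FL=S FR=W RL=S RR=W
cmd 2: advance +11 → t=25, phase=(11,3,11,3) → FL=W FR=S RL=W RR=S
cmd 3: advance +15 → t=40, phase=(10,2,10,2) → FL=W FR=S RL=W RR=S
cmd 4: advance +3 → t=43, phase=(13,5,13,5) → FL=W FR=S RL=W RR=S
cmd 5: advance +3 → t=46, phase=(0,8,0,8) → FL=S FR=W RL=S RR=W

after cmd 1 (t=14): FL=S FR=W RL=S RR=W
after cmd 2 (t=25): FL=W FR=S RL=W RR=S
after cmd 3 (t=40): FL=W FR=S RL=W RR=S
after cmd 4 (t=43): FL=W FR=S RL=W RR=S
after cmd 5 (t=46): FL=S FR=W RL=S RR=W


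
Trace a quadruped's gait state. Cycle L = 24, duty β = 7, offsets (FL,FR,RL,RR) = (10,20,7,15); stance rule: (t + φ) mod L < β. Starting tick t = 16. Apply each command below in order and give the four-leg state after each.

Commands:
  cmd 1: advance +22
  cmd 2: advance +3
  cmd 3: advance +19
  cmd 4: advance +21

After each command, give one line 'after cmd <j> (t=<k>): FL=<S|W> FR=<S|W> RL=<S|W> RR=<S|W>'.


after cmd 1 (t=38): FL=S FR=W RL=W RR=S
after cmd 2 (t=41): FL=S FR=W RL=S RR=W
after cmd 3 (t=60): FL=W FR=W RL=W RR=S
after cmd 4 (t=81): FL=W FR=S RL=W RR=S

start t=16: FL=S FR=W RL=W RR=W
cmd 1: advance +22 → t=38, phase=(0,10,21,5) → FL=S FR=W RL=W RR=S
cmd 2: advance +3 → t=41, phase=(3,13,0,8) → FL=S FR=W RL=S RR=W
cmd 3: advance +19 → t=60, phase=(22,8,19,3) → FL=W FR=W RL=W RR=S
cmd 4: advance +21 → t=81, phase=(19,5,16,0) → FL=W FR=S RL=W RR=S


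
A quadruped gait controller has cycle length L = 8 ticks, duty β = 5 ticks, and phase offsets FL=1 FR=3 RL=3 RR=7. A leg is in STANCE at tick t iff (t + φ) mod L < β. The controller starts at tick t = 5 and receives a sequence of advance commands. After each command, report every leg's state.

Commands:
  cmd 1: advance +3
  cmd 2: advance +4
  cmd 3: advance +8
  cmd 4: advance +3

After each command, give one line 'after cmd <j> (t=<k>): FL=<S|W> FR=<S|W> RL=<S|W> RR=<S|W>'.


after cmd 1 (t=8): FL=S FR=S RL=S RR=W
after cmd 2 (t=12): FL=W FR=W RL=W RR=S
after cmd 3 (t=20): FL=W FR=W RL=W RR=S
after cmd 4 (t=23): FL=S FR=S RL=S RR=W

start t=5: FL=W FR=S RL=S RR=S
cmd 1: advance +3 → t=8, phase=(1,3,3,7) → FL=S FR=S RL=S RR=W
cmd 2: advance +4 → t=12, phase=(5,7,7,3) → FL=W FR=W RL=W RR=S
cmd 3: advance +8 → t=20, phase=(5,7,7,3) → FL=W FR=W RL=W RR=S
cmd 4: advance +3 → t=23, phase=(0,2,2,6) → FL=S FR=S RL=S RR=W


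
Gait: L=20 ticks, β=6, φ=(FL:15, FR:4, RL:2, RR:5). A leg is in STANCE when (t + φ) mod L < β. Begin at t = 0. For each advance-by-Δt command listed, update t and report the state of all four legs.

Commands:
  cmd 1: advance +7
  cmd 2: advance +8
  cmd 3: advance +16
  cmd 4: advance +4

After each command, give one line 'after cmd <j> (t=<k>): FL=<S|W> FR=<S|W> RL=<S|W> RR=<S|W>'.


after cmd 1 (t=7): FL=S FR=W RL=W RR=W
after cmd 2 (t=15): FL=W FR=W RL=W RR=S
after cmd 3 (t=31): FL=W FR=W RL=W RR=W
after cmd 4 (t=35): FL=W FR=W RL=W RR=S

start t=0: FL=W FR=S RL=S RR=S
cmd 1: advance +7 → t=7, phase=(2,11,9,12) → FL=S FR=W RL=W RR=W
cmd 2: advance +8 → t=15, phase=(10,19,17,0) → FL=W FR=W RL=W RR=S
cmd 3: advance +16 → t=31, phase=(6,15,13,16) → FL=W FR=W RL=W RR=W
cmd 4: advance +4 → t=35, phase=(10,19,17,0) → FL=W FR=W RL=W RR=S


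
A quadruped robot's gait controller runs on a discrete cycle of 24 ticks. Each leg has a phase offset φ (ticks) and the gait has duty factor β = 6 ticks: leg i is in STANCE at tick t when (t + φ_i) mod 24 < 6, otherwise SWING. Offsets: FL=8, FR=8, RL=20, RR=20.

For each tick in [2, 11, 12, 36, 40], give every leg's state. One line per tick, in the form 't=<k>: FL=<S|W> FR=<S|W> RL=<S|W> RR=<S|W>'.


t=2: FL=W FR=W RL=W RR=W
t=11: FL=W FR=W RL=W RR=W
t=12: FL=W FR=W RL=W RR=W
t=36: FL=W FR=W RL=W RR=W
t=40: FL=S FR=S RL=W RR=W

t=2: phase=(10,10,22,22) vs β=6 → FL=W FR=W RL=W RR=W
t=11: phase=(19,19,7,7) vs β=6 → FL=W FR=W RL=W RR=W
t=12: phase=(20,20,8,8) vs β=6 → FL=W FR=W RL=W RR=W
t=36: phase=(20,20,8,8) vs β=6 → FL=W FR=W RL=W RR=W
t=40: phase=(0,0,12,12) vs β=6 → FL=S FR=S RL=W RR=W


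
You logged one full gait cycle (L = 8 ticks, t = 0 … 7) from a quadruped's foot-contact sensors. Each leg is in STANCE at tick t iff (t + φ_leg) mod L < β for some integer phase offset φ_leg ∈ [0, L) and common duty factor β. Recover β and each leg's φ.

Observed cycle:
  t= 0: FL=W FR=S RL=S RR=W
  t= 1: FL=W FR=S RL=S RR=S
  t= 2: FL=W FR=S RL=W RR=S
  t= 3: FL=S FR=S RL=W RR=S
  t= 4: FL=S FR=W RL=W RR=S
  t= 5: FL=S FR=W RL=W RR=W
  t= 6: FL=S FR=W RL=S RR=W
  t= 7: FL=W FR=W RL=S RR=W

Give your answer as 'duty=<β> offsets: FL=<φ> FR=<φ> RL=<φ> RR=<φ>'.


duty β = stance ticks per leg = 4
FL: stance ticks = 4; W→S at t=3 → φ=5
FR: stance ticks = 4; W→S at t=0 → φ=0
RL: stance ticks = 4; W→S at t=6 → φ=2
RR: stance ticks = 4; W→S at t=1 → φ=7

duty=4 offsets: FL=5 FR=0 RL=2 RR=7


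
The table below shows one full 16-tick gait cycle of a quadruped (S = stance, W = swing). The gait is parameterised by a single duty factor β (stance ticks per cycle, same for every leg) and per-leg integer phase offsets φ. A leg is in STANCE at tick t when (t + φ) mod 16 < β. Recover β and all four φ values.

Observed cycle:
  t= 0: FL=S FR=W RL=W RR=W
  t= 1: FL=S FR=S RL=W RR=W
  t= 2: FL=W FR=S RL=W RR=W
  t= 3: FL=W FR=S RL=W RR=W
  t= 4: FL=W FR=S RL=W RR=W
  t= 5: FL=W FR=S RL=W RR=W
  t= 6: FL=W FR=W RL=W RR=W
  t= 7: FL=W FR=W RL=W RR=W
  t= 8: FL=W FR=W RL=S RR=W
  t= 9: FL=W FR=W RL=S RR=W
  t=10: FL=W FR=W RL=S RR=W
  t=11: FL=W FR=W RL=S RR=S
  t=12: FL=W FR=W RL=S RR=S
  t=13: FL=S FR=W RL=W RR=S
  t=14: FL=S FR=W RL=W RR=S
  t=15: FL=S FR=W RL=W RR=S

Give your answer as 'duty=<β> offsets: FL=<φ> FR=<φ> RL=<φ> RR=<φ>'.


duty=5 offsets: FL=3 FR=15 RL=8 RR=5

duty β = stance ticks per leg = 5
FL: stance ticks = 5; W→S at t=13 → φ=3
FR: stance ticks = 5; W→S at t=1 → φ=15
RL: stance ticks = 5; W→S at t=8 → φ=8
RR: stance ticks = 5; W→S at t=11 → φ=5


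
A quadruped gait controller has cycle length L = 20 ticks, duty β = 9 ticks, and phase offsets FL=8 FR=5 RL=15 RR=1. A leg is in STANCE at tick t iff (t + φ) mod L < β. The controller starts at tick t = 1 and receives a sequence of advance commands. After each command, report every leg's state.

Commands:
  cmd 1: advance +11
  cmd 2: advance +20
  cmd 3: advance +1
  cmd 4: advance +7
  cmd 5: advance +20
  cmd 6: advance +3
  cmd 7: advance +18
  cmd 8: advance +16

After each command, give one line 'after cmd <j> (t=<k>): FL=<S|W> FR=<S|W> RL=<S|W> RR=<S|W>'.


after cmd 1 (t=12): FL=S FR=W RL=S RR=W
after cmd 2 (t=32): FL=S FR=W RL=S RR=W
after cmd 3 (t=33): FL=S FR=W RL=S RR=W
after cmd 4 (t=40): FL=S FR=S RL=W RR=S
after cmd 5 (t=60): FL=S FR=S RL=W RR=S
after cmd 6 (t=63): FL=W FR=S RL=W RR=S
after cmd 7 (t=81): FL=W FR=S RL=W RR=S
after cmd 8 (t=97): FL=S FR=S RL=W RR=W

start t=1: FL=W FR=S RL=W RR=S
cmd 1: advance +11 → t=12, phase=(0,17,7,13) → FL=S FR=W RL=S RR=W
cmd 2: advance +20 → t=32, phase=(0,17,7,13) → FL=S FR=W RL=S RR=W
cmd 3: advance +1 → t=33, phase=(1,18,8,14) → FL=S FR=W RL=S RR=W
cmd 4: advance +7 → t=40, phase=(8,5,15,1) → FL=S FR=S RL=W RR=S
cmd 5: advance +20 → t=60, phase=(8,5,15,1) → FL=S FR=S RL=W RR=S
cmd 6: advance +3 → t=63, phase=(11,8,18,4) → FL=W FR=S RL=W RR=S
cmd 7: advance +18 → t=81, phase=(9,6,16,2) → FL=W FR=S RL=W RR=S
cmd 8: advance +16 → t=97, phase=(5,2,12,18) → FL=S FR=S RL=W RR=W


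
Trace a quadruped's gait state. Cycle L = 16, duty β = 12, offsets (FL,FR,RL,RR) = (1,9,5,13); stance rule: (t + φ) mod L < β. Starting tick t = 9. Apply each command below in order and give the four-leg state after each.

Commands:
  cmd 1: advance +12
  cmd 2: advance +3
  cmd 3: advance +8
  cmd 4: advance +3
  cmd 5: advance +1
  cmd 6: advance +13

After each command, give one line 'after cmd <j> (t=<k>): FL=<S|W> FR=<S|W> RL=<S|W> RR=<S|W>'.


start t=9: FL=S FR=S RL=W RR=S
cmd 1: advance +12 → t=21, phase=(6,14,10,2) → FL=S FR=W RL=S RR=S
cmd 2: advance +3 → t=24, phase=(9,1,13,5) → FL=S FR=S RL=W RR=S
cmd 3: advance +8 → t=32, phase=(1,9,5,13) → FL=S FR=S RL=S RR=W
cmd 4: advance +3 → t=35, phase=(4,12,8,0) → FL=S FR=W RL=S RR=S
cmd 5: advance +1 → t=36, phase=(5,13,9,1) → FL=S FR=W RL=S RR=S
cmd 6: advance +13 → t=49, phase=(2,10,6,14) → FL=S FR=S RL=S RR=W

after cmd 1 (t=21): FL=S FR=W RL=S RR=S
after cmd 2 (t=24): FL=S FR=S RL=W RR=S
after cmd 3 (t=32): FL=S FR=S RL=S RR=W
after cmd 4 (t=35): FL=S FR=W RL=S RR=S
after cmd 5 (t=36): FL=S FR=W RL=S RR=S
after cmd 6 (t=49): FL=S FR=S RL=S RR=W


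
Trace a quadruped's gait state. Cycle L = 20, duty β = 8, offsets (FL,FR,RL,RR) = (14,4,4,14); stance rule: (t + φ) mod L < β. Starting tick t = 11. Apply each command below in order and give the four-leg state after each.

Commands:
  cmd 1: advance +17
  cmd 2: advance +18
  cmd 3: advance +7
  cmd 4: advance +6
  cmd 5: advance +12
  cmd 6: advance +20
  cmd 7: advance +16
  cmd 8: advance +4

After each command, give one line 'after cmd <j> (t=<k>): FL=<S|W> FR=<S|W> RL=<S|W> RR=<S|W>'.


after cmd 1 (t=28): FL=S FR=W RL=W RR=S
after cmd 2 (t=46): FL=S FR=W RL=W RR=S
after cmd 3 (t=53): FL=S FR=W RL=W RR=S
after cmd 4 (t=59): FL=W FR=S RL=S RR=W
after cmd 5 (t=71): FL=S FR=W RL=W RR=S
after cmd 6 (t=91): FL=S FR=W RL=W RR=S
after cmd 7 (t=107): FL=S FR=W RL=W RR=S
after cmd 8 (t=111): FL=S FR=W RL=W RR=S

start t=11: FL=S FR=W RL=W RR=S
cmd 1: advance +17 → t=28, phase=(2,12,12,2) → FL=S FR=W RL=W RR=S
cmd 2: advance +18 → t=46, phase=(0,10,10,0) → FL=S FR=W RL=W RR=S
cmd 3: advance +7 → t=53, phase=(7,17,17,7) → FL=S FR=W RL=W RR=S
cmd 4: advance +6 → t=59, phase=(13,3,3,13) → FL=W FR=S RL=S RR=W
cmd 5: advance +12 → t=71, phase=(5,15,15,5) → FL=S FR=W RL=W RR=S
cmd 6: advance +20 → t=91, phase=(5,15,15,5) → FL=S FR=W RL=W RR=S
cmd 7: advance +16 → t=107, phase=(1,11,11,1) → FL=S FR=W RL=W RR=S
cmd 8: advance +4 → t=111, phase=(5,15,15,5) → FL=S FR=W RL=W RR=S
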